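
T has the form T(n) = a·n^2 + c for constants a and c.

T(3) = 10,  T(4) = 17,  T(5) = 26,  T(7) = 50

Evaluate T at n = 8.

65

From T(3) = 10 and T(4) = 17: 9a + c = 10 and 16a + c = 17.
Subtracting: 7a = 7, so a = 1; then c = 10 − 1·9 = 1.
So T(n) = 1n² + 1, and T(8) = 65.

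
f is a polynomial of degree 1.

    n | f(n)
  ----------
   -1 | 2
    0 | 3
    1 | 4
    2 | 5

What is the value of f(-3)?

Write f(n) = an + b; the 4 given values yield a linear system in the 2 coefficients.
Solving, f(n) = n + 3.
Then f(-3) = 0.

0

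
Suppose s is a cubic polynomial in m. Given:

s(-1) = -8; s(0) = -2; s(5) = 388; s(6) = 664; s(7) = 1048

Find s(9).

Write s(m) = am³ + bm² + cm + d; the 5 given values yield a linear system in the 4 coefficients.
Solving, s(m) = 3m³ + 3m - 2.
Then s(9) = 2212.

2212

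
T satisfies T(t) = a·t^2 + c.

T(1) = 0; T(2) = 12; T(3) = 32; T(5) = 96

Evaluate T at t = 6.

140

From T(1) = 0 and T(2) = 12: 1a + c = 0 and 4a + c = 12.
Subtracting: 3a = 12, so a = 4; then c = 0 − 4·1 = -4.
So T(t) = 4t² − 4, and T(6) = 140.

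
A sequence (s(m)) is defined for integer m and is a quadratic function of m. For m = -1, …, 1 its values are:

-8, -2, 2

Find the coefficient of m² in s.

-1

Write s(m) = am² + bm + c; the 3 given values yield a linear system in the 3 coefficients.
Solving, s(m) = -m² + 5m - 2.
The coefficient of m² is -1.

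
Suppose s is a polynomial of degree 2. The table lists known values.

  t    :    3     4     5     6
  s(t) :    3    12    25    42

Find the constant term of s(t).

0

First differences: 9, 13, 17. Second differences: 4, 4.
Level-2 differences are constant, so s has degree 2.
Fitting a degree-2 polynomial gives s(t) = 2t² - 5t.
The constant term is s(0) = 0.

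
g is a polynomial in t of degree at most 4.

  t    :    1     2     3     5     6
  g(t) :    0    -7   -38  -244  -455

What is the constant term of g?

Write g(t) = at^4 + bt³ + ct² + dt + e; the 5 given values yield a linear system in the 5 coefficients.
Solving, the leading coefficient vanishes, and g(t) = -3t³ + 6t² - 4t + 1.
The constant term is g(0) = 1.

1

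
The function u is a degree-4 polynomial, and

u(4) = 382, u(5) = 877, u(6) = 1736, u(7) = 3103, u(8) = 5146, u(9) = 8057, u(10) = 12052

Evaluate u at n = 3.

131

First differences: 495, 859, 1367, 2043, 2911, 3995. Second differences: 364, 508, 676, 868, 1084. Third differences: 144, 168, 192, 216. Fourth differences: 24, 24, 24.
Level-4 differences are constant, so u has degree 4.
Fitting a degree-4 polynomial gives u(n) = n^4 + 2n³ + n² - 5n + 2.
Then u(3) = 131.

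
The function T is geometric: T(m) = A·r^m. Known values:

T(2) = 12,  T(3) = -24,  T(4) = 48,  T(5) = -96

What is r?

-2

Consecutive ratio: -24/12 = -2, and 48/(-24) = -2, so r = -2.
Then A·(-2)^2 = 12 gives A = 3, and T(m) = 3·(-2)^m.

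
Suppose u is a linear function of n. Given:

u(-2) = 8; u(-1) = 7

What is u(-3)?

Write u(n) = an + b; the 2 given values yield a linear system in the 2 coefficients.
Solving, u(n) = -n + 6.
Then u(-3) = 9.

9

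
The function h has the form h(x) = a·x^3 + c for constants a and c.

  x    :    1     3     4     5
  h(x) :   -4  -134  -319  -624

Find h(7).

-1714

From h(1) = -4 and h(3) = -134: 1a + c = -4 and 27a + c = -134.
Subtracting: 26a = -130, so a = -5; then c = -4 − (-5)·1 = 1.
So h(x) = -5x³ + 1, and h(7) = -1714.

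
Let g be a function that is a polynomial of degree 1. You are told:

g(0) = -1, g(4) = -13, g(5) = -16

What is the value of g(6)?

-19

Write g(t) = at + b; the 3 given values yield a linear system in the 2 coefficients.
Solving, g(t) = -3t - 1.
Then g(6) = -19.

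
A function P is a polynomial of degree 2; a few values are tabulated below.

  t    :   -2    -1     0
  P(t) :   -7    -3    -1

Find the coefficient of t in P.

1

Write P(t) = at² + bt + c; the 3 given values yield a linear system in the 3 coefficients.
Solving, P(t) = -t² + t - 1.
The coefficient of t is 1.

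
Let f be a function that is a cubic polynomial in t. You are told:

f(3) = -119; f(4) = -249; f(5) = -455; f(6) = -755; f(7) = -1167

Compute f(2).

-47

First differences: -130, -206, -300, -412. Second differences: -76, -94, -112. Third differences: -18, -18.
Level-3 differences are constant, so f has degree 3.
Fitting a degree-3 polynomial gives f(t) = -3t³ - 2t² - 5t - 5.
Then f(2) = -47.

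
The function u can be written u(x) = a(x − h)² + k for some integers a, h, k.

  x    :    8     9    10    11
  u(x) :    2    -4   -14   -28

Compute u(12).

-46

First differences -6, -10, -14; second difference -4 = 2a, so a = -2.
Expanding, the x-coefficient is −2ah = 4h; matching it to the data gives h = 7, and then k = 4.
So u(x) = -2(x − 7)² + 4.
u(12) = -2·5² + 4 = -46.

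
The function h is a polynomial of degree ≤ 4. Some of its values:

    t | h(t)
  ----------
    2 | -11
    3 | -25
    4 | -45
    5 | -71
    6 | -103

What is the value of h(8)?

-185

Write h(t) = at^4 + bt³ + ct² + dt + e; the 5 given values yield a linear system in the 5 coefficients.
Solving, the top 2 coefficients vanish, and h(t) = -3t² + t - 1.
Then h(8) = -185.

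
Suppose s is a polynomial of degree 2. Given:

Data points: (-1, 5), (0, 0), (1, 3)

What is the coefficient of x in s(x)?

-1

Write s(x) = ax² + bx + c; the 3 given values yield a linear system in the 3 coefficients.
Solving, s(x) = 4x² - x.
The coefficient of x is -1.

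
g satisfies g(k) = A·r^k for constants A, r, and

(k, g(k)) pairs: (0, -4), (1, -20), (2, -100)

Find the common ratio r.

Consecutive ratio: -20/(-4) = 5, and -100/(-20) = 5, so r = 5.
Then A·5^0 = -4 gives A = -4, and g(k) = -4·5^k.

5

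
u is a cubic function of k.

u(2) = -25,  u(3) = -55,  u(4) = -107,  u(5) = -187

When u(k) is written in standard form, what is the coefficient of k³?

-1

Write u(k) = ak³ + bk² + ck + d; the 4 given values yield a linear system in the 4 coefficients.
Solving, u(k) = -k³ - 2k² - k - 7.
The coefficient of k³ is -1.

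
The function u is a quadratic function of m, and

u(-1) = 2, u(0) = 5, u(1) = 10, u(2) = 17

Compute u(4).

37

First differences: 3, 5, 7. Second differences: 2, 2.
Level-2 differences are constant, so u has degree 2.
Fitting a degree-2 polynomial gives u(m) = m² + 4m + 5.
Then u(4) = 37.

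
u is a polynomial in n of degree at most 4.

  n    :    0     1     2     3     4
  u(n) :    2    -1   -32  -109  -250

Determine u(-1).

First differences: -3, -31, -77, -141. Second differences: -28, -46, -64. Third differences: -18, -18.
Level-3 differences are constant, so u has degree 3.
Fitting a degree-3 polynomial gives u(n) = -3n³ - 5n² + 5n + 2.
Then u(-1) = -5.

-5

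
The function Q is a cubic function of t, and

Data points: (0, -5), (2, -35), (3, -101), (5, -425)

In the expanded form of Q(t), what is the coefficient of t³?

Write Q(t) = at³ + bt² + ct + d; the 4 given values yield a linear system in the 4 coefficients.
Solving, Q(t) = -3t³ - 2t² + t - 5.
The coefficient of t³ is -3.

-3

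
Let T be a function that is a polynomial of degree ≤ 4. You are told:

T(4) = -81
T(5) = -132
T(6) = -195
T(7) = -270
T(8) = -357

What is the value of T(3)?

First differences: -51, -63, -75, -87. Second differences: -12, -12, -12.
Level-2 differences are constant, so T has degree 2.
Fitting a degree-2 polynomial gives T(x) = -6x² + 3x + 3.
Then T(3) = -42.

-42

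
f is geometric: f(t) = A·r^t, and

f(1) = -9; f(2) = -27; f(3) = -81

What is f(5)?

Consecutive ratio: -27/(-9) = 3, and -81/(-27) = 3, so r = 3.
Then A·3^1 = -9 gives A = -3, and f(t) = -3·3^t.
f(5) = -3·3^5 = -729.

-729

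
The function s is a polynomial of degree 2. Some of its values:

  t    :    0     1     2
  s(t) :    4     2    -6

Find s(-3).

-26

Write s(t) = at² + bt + c; the 3 given values yield a linear system in the 3 coefficients.
Solving, s(t) = -3t² + t + 4.
Then s(-3) = -26.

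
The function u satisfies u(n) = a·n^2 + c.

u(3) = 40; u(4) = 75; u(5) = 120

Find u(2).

From u(3) = 40 and u(4) = 75: 9a + c = 40 and 16a + c = 75.
Subtracting: 7a = 35, so a = 5; then c = 40 − 5·9 = -5.
So u(n) = 5n² − 5, and u(2) = 15.

15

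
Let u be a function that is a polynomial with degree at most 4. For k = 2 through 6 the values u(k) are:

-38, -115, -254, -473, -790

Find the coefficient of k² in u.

-4

First differences: -77, -139, -219, -317. Second differences: -62, -80, -98. Third differences: -18, -18.
Level-3 differences are constant, so u has degree 3.
Fitting a degree-3 polynomial gives u(k) = -3k³ - 4k² + 2.
The coefficient of k² is -4.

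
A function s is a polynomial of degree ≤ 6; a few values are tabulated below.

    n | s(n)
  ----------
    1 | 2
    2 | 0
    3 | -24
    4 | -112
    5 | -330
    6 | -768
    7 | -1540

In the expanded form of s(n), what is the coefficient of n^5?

First differences: -2, -24, -88, -218, -438, -772. Second differences: -22, -64, -130, -220, -334. Third differences: -42, -66, -90, -114. Fourth differences: -24, -24, -24.
Level-4 differences are constant, so s has degree 4.
Fitting a degree-4 polynomial gives s(n) = -n^4 + 3n³ - 4n² + 4n.
The coefficient of n^5 is 0.

0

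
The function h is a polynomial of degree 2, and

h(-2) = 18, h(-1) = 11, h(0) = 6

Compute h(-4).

Write h(k) = ak² + bk + c; the 3 given values yield a linear system in the 3 coefficients.
Solving, h(k) = k² - 4k + 6.
Then h(-4) = 38.

38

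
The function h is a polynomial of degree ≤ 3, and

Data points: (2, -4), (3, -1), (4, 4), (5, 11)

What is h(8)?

First differences: 3, 5, 7. Second differences: 2, 2.
Level-2 differences are constant, so h has degree 2.
Fitting a degree-2 polynomial gives h(m) = m² - 2m - 4.
Then h(8) = 44.

44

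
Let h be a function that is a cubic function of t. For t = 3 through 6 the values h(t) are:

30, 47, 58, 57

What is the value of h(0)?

Write h(t) = at³ + bt² + ct + d; the 4 given values yield a linear system in the 4 coefficients.
Solving, h(t) = -t³ + 9t² - 9t + 3.
Then h(0) = 3.

3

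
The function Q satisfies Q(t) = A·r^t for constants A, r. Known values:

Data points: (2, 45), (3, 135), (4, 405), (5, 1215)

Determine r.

3

Consecutive ratio: 135/45 = 3, and 405/135 = 3, so r = 3.
Then A·3^2 = 45 gives A = 5, and Q(t) = 5·3^t.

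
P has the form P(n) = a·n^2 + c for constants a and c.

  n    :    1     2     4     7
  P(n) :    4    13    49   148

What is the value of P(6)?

109

From P(1) = 4 and P(2) = 13: 1a + c = 4 and 4a + c = 13.
Subtracting: 3a = 9, so a = 3; then c = 4 − 3·1 = 1.
So P(n) = 3n² + 1, and P(6) = 109.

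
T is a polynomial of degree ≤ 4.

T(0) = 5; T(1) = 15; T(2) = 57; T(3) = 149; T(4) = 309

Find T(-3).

First differences: 10, 42, 92, 160. Second differences: 32, 50, 68. Third differences: 18, 18.
Level-3 differences are constant, so T has degree 3.
Fitting a degree-3 polynomial gives T(n) = 3n³ + 7n² + 5.
Then T(-3) = -13.

-13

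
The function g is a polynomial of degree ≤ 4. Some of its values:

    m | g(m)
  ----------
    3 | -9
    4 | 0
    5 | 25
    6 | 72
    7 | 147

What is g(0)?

First differences: 9, 25, 47, 75. Second differences: 16, 22, 28. Third differences: 6, 6.
Level-3 differences are constant, so g has degree 3.
Fitting a degree-3 polynomial gives g(m) = m³ - 4m².
The constant term is g(0) = 0.

0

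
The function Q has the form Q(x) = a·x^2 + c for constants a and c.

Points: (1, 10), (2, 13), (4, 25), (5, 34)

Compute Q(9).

From Q(1) = 10 and Q(2) = 13: 1a + c = 10 and 4a + c = 13.
Subtracting: 3a = 3, so a = 1; then c = 10 − 1·1 = 9.
So Q(x) = 1x² + 9, and Q(9) = 90.

90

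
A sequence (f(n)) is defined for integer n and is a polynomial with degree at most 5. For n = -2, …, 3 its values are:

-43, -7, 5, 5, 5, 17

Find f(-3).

-115

First differences: 36, 12, 0, 0, 12. Second differences: -24, -12, 0, 12. Third differences: 12, 12, 12.
Level-3 differences are constant, so f has degree 3.
Fitting a degree-3 polynomial gives f(n) = 2n³ - 6n² + 4n + 5.
Then f(-3) = -115.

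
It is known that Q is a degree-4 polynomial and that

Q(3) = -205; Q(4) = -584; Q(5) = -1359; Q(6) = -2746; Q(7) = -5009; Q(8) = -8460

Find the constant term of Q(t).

First differences: -379, -775, -1387, -2263, -3451. Second differences: -396, -612, -876, -1188. Third differences: -216, -264, -312. Fourth differences: -48, -48.
Level-4 differences are constant, so Q has degree 4.
Fitting a degree-4 polynomial gives Q(t) = -2t^4 - 4t² - t - 4.
The constant term is Q(0) = -4.

-4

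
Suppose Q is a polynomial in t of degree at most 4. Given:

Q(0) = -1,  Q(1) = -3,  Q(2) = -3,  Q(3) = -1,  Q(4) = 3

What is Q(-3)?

17

First differences: -2, 0, 2, 4. Second differences: 2, 2, 2.
Level-2 differences are constant, so Q has degree 2.
Fitting a degree-2 polynomial gives Q(t) = t² - 3t - 1.
Then Q(-3) = 17.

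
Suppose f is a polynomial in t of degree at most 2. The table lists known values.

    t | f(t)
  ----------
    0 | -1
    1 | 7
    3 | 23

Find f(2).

Write f(t) = at² + bt + c; the 3 given values yield a linear system in the 3 coefficients.
Solving, the leading coefficient vanishes, and f(t) = 8t - 1.
Then f(2) = 15.

15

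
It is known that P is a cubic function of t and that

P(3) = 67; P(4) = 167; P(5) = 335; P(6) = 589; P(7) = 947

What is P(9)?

2047

First differences: 100, 168, 254, 358. Second differences: 68, 86, 104. Third differences: 18, 18.
Level-3 differences are constant, so P has degree 3.
Fitting a degree-3 polynomial gives P(t) = 3t³ - 2t² + 3t - 5.
Then P(9) = 2047.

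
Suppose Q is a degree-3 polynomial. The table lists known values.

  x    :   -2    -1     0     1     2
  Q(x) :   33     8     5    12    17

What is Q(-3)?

92

First differences: -25, -3, 7, 5. Second differences: 22, 10, -2. Third differences: -12, -12.
Level-3 differences are constant, so Q has degree 3.
Fitting a degree-3 polynomial gives Q(x) = -2x³ + 5x² + 4x + 5.
Then Q(-3) = 92.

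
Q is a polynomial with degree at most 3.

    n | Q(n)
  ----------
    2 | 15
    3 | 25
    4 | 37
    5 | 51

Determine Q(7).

Write Q(n) = an³ + bn² + cn + d; the 4 given values yield a linear system in the 4 coefficients.
Solving, the leading coefficient vanishes, and Q(n) = n² + 5n + 1.
Then Q(7) = 85.

85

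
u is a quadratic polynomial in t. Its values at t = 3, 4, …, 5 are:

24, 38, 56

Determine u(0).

Write u(t) = at² + bt + c; the 3 given values yield a linear system in the 3 coefficients.
Solving, u(t) = 2t² + 6.
Then u(0) = 6.

6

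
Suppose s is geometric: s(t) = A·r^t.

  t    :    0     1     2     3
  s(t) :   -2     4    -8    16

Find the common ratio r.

-2

Consecutive ratio: 4/(-2) = -2, and -8/4 = -2, so r = -2.
Then A·(-2)^0 = -2 gives A = -2, and s(t) = -2·(-2)^t.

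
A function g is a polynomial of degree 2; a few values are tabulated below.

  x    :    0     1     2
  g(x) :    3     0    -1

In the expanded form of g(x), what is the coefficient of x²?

1

Write g(x) = ax² + bx + c; the 3 given values yield a linear system in the 3 coefficients.
Solving, g(x) = x² - 4x + 3.
The coefficient of x² is 1.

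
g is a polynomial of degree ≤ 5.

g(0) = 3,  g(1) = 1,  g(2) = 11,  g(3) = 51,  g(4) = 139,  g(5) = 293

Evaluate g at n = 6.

531

First differences: -2, 10, 40, 88, 154. Second differences: 12, 30, 48, 66. Third differences: 18, 18, 18.
Level-3 differences are constant, so g has degree 3.
Extending the table by one column gives the next first difference 238, so g(6) = 293 + 238 = 531.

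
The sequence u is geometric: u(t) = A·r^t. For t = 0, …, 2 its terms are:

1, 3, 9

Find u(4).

81

Consecutive ratio: 3/1 = 3, and 9/3 = 3, so r = 3.
Then A·3^0 = 1 gives A = 1, and u(t) = 1·3^t.
u(4) = 1·3^4 = 81.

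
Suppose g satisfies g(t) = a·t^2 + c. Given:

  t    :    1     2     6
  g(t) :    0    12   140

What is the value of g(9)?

From g(1) = 0 and g(2) = 12: 1a + c = 0 and 4a + c = 12.
Subtracting: 3a = 12, so a = 4; then c = 0 − 4·1 = -4.
So g(t) = 4t² − 4, and g(9) = 320.

320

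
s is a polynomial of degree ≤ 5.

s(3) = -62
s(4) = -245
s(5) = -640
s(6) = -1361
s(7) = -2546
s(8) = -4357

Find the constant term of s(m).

-5

Write s(m) = am^5 + bm^4 + cm³ + dm² + em + p; the 6 given values yield a linear system in the 6 coefficients.
Solving, the leading coefficient vanishes, and s(m) = -m^4 - m³ + 3m² + 8m - 5.
The constant term is s(0) = -5.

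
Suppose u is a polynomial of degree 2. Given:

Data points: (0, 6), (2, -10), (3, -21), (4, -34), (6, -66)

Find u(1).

-1

Write u(m) = am² + bm + c; the 5 given values yield a linear system in the 3 coefficients.
Solving, u(m) = -m² - 6m + 6.
Then u(1) = -1.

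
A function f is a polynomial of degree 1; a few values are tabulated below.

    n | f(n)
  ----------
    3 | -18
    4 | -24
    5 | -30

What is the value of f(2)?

-12

Write f(n) = an + b; the 3 given values yield a linear system in the 2 coefficients.
Solving, f(n) = -6n.
Then f(2) = -12.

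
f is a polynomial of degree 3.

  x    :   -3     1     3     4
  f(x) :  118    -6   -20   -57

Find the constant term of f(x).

-5

Write f(x) = ax³ + bx² + cx + d; the 4 given values yield a linear system in the 4 coefficients.
Solving, f(x) = -2x³ + 6x² - 5x - 5.
The constant term is f(0) = -5.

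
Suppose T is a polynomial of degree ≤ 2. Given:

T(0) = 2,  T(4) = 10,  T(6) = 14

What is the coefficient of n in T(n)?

Write T(n) = an² + bn + c; the 3 given values yield a linear system in the 3 coefficients.
Solving, the leading coefficient vanishes, and T(n) = 2n + 2.
The coefficient of n is 2.

2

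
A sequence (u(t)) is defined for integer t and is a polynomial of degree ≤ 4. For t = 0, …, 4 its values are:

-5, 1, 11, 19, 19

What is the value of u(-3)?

61

First differences: 6, 10, 8, 0. Second differences: 4, -2, -8. Third differences: -6, -6.
Level-3 differences are constant, so u has degree 3.
Fitting a degree-3 polynomial gives u(t) = -t³ + 5t² + 2t - 5.
Then u(-3) = 61.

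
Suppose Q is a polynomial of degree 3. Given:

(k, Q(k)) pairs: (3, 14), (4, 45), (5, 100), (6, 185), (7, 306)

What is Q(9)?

680

First differences: 31, 55, 85, 121. Second differences: 24, 30, 36. Third differences: 6, 6.
Level-3 differences are constant, so Q has degree 3.
Fitting a degree-3 polynomial gives Q(k) = k³ - 6k + 5.
Then Q(9) = 680.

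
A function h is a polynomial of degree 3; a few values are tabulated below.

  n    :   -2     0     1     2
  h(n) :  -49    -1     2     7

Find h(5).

Write h(n) = an³ + bn² + cn + d; the 4 given values yield a linear system in the 4 coefficients.
Solving, h(n) = 2n³ - 5n² + 6n - 1.
Then h(5) = 154.

154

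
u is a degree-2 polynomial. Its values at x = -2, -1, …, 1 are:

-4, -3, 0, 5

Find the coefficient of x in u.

4

Write u(x) = ax² + bx + c; the 4 given values yield a linear system in the 3 coefficients.
Solving, u(x) = x² + 4x.
The coefficient of x is 4.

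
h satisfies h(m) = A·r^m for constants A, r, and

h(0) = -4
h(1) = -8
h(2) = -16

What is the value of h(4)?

-64

Consecutive ratio: -8/(-4) = 2, and -16/(-8) = 2, so r = 2.
Then A·2^0 = -4 gives A = -4, and h(m) = -4·2^m.
h(4) = -4·2^4 = -64.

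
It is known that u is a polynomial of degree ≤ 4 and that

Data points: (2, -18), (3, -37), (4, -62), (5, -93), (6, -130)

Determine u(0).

2

Write u(n) = an^4 + bn³ + cn² + dn + e; the 5 given values yield a linear system in the 5 coefficients.
Solving, the top 2 coefficients vanish, and u(n) = -3n² - 4n + 2.
Then u(0) = 2.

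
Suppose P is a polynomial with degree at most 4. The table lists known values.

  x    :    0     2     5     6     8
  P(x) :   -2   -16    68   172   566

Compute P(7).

Write P(x) = ax^4 + bx³ + cx² + dx + e; the 5 given values yield a linear system in the 5 coefficients.
Solving, the leading coefficient vanishes, and P(x) = 2x³ - 7x² - x - 2.
Then P(7) = 334.

334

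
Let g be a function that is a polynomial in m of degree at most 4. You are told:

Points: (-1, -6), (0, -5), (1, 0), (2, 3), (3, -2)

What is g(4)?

-21

First differences: 1, 5, 3, -5. Second differences: 4, -2, -8. Third differences: -6, -6.
Level-3 differences are constant, so g has degree 3.
Fitting a degree-3 polynomial gives g(m) = -m³ + 2m² + 4m - 5.
Then g(4) = -21.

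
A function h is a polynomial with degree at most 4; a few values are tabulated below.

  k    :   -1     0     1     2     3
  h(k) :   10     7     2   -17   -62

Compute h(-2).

23

First differences: -3, -5, -19, -45. Second differences: -2, -14, -26. Third differences: -12, -12.
Level-3 differences are constant, so h has degree 3.
Fitting a degree-3 polynomial gives h(k) = -2k³ - k² - 2k + 7.
Then h(-2) = 23.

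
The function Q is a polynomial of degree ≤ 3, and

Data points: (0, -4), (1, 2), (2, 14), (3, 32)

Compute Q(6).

First differences: 6, 12, 18. Second differences: 6, 6.
Level-2 differences are constant, so Q has degree 2.
Fitting a degree-2 polynomial gives Q(k) = 3k² + 3k - 4.
Then Q(6) = 122.

122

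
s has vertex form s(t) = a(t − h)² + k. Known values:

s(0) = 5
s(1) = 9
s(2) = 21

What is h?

First differences 4, 12; second difference 8 = 2a, so a = 4.
Expanding, the t-coefficient is −2ah = -8h; matching it to the data gives h = 0, and then k = 5.
So s(t) = 4(t + 0)² + 5.
Hence h = 0.

0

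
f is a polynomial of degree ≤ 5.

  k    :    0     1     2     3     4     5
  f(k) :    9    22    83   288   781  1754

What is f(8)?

10193

First differences: 13, 61, 205, 493, 973. Second differences: 48, 144, 288, 480. Third differences: 96, 144, 192. Fourth differences: 48, 48.
Level-4 differences are constant, so f has degree 4.
Fitting a degree-4 polynomial gives f(k) = 2k^4 + 4k³ - 2k² + 9k + 9.
Then f(8) = 10193.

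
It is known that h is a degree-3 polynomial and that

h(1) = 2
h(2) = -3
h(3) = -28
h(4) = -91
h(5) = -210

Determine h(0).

5

First differences: -5, -25, -63, -119. Second differences: -20, -38, -56. Third differences: -18, -18.
Level-3 differences are constant, so h has degree 3.
Fitting a degree-3 polynomial gives h(k) = -3k³ + 8k² - 8k + 5.
Then h(0) = 5.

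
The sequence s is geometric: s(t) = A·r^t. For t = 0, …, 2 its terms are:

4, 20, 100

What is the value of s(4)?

Consecutive ratio: 20/4 = 5, and 100/20 = 5, so r = 5.
Then A·5^0 = 4 gives A = 4, and s(t) = 4·5^t.
s(4) = 4·5^4 = 2500.

2500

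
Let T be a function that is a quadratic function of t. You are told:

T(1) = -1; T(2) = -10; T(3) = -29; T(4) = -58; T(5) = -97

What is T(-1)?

Write T(t) = at² + bt + c; the 5 given values yield a linear system in the 3 coefficients.
Solving, T(t) = -5t² + 6t - 2.
Then T(-1) = -13.

-13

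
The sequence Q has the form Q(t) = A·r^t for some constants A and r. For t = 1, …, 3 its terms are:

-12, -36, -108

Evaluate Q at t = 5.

Consecutive ratio: -36/(-12) = 3, and -108/(-36) = 3, so r = 3.
Then A·3^1 = -12 gives A = -4, and Q(t) = -4·3^t.
Q(5) = -4·3^5 = -972.

-972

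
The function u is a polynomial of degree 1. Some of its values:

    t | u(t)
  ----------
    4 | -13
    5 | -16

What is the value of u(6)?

-19

Write u(t) = at + b; the 2 given values yield a linear system in the 2 coefficients.
Solving, u(t) = -3t - 1.
Then u(6) = -19.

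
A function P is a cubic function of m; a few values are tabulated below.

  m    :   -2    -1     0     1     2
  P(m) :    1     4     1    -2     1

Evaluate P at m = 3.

Write P(m) = am³ + bm² + cm + d; the 5 given values yield a linear system in the 4 coefficients.
Solving, P(m) = m³ - 4m + 1.
Then P(3) = 16.

16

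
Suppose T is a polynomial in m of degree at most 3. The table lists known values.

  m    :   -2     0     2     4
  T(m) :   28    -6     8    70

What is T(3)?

Write T(m) = am³ + bm² + cm + d; the 4 given values yield a linear system in the 4 coefficients.
Solving, the leading coefficient vanishes, and T(m) = 6m² - 5m - 6.
Then T(3) = 33.

33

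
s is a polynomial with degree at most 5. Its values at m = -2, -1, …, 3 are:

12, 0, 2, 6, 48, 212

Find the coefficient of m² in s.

-1

First differences: -12, 2, 4, 42, 164. Second differences: 14, 2, 38, 122. Third differences: -12, 36, 84. Fourth differences: 48, 48.
Level-4 differences are constant, so s has degree 4.
Fitting a degree-4 polynomial gives s(m) = 2m^4 + 2m³ - m² + m + 2.
The coefficient of m² is -1.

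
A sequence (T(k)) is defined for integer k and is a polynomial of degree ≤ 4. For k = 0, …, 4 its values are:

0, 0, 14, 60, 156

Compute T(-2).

-30

Write T(k) = ak^4 + bk³ + ck² + dk + e; the 5 given values yield a linear system in the 5 coefficients.
Solving, the leading coefficient vanishes, and T(k) = 3k³ - 2k² - k.
Then T(-2) = -30.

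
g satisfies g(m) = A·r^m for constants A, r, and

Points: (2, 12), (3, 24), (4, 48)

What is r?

Consecutive ratio: 24/12 = 2, and 48/24 = 2, so r = 2.
Then A·2^2 = 12 gives A = 3, and g(m) = 3·2^m.

2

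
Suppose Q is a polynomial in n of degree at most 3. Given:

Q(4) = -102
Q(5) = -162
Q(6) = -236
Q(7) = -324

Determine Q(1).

-6

First differences: -60, -74, -88. Second differences: -14, -14.
Level-2 differences are constant, so Q has degree 2.
Fitting a degree-2 polynomial gives Q(n) = -7n² + 3n - 2.
Then Q(1) = -6.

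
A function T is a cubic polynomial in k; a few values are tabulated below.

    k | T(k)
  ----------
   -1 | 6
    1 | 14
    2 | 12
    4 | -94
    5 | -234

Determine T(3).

Write T(k) = ak³ + bk² + ck + d; the 5 given values yield a linear system in the 4 coefficients.
Solving, T(k) = -3k³ + 4k² + 7k + 6.
Then T(3) = -18.

-18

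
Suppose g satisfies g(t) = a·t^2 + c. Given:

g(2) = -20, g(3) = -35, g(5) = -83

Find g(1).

From g(2) = -20 and g(3) = -35: 4a + c = -20 and 9a + c = -35.
Subtracting: 5a = -15, so a = -3; then c = -20 − (-3)·4 = -8.
So g(t) = -3t² − 8, and g(1) = -11.

-11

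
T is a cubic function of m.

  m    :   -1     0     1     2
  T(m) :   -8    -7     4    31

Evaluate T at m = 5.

Write T(m) = am³ + bm² + cm + d; the 4 given values yield a linear system in the 4 coefficients.
Solving, T(m) = m³ + 5m² + 5m - 7.
Then T(5) = 268.

268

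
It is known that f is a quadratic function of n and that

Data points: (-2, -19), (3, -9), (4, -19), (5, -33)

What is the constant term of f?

Write f(n) = an² + bn + c; the 4 given values yield a linear system in the 3 coefficients.
Solving, f(n) = -2n² + 4n - 3.
The constant term is f(0) = -3.

-3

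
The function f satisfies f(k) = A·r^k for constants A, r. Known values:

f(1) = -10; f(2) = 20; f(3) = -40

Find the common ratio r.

Consecutive ratio: 20/(-10) = -2, and -40/20 = -2, so r = -2.
Then A·(-2)^1 = -10 gives A = 5, and f(k) = 5·(-2)^k.

-2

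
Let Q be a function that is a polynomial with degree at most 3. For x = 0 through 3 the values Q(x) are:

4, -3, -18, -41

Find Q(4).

-72

Write Q(x) = ax³ + bx² + cx + d; the 4 given values yield a linear system in the 4 coefficients.
Solving, the leading coefficient vanishes, and Q(x) = -4x² - 3x + 4.
Then Q(4) = -72.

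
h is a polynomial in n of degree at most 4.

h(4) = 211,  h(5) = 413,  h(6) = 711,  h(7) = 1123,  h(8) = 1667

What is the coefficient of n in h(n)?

-8

First differences: 202, 298, 412, 544. Second differences: 96, 114, 132. Third differences: 18, 18.
Level-3 differences are constant, so h has degree 3.
Fitting a degree-3 polynomial gives h(n) = 3n³ + 3n² - 8n + 3.
The coefficient of n is -8.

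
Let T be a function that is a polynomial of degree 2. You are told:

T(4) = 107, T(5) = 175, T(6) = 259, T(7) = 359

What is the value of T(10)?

755

Write T(n) = an² + bn + c; the 4 given values yield a linear system in the 3 coefficients.
Solving, T(n) = 8n² - 4n - 5.
Then T(10) = 755.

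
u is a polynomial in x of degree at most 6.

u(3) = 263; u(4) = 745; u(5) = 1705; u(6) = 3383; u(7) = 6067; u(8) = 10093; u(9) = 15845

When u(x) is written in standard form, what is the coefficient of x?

First differences: 482, 960, 1678, 2684, 4026, 5752. Second differences: 478, 718, 1006, 1342, 1726. Third differences: 240, 288, 336, 384. Fourth differences: 48, 48, 48.
Level-4 differences are constant, so u has degree 4.
Fitting a degree-4 polynomial gives u(x) = 2x^4 + 4x³ - 3x² + 5x + 5.
The coefficient of x is 5.

5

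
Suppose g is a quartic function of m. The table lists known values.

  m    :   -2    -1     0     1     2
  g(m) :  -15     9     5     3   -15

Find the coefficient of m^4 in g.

-2

Write g(m) = am^4 + bm³ + cm² + dm + e; the 5 given values yield a linear system in the 5 coefficients.
Solving, g(m) = -2m^4 + m³ + 3m² - 4m + 5.
The coefficient of m^4 is -2.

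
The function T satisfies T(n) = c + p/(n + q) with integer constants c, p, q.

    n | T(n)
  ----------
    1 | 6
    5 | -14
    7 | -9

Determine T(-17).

-3

(T(n) − c)(n + q) = p for each data point; the three points give a linear system in c and q, then p follows.
Solving: c = -4, q = -3, p = -20, so T(n) = -4 − 20/(n − 3).
Then T(-17) = -4 − 20/(-20) = -3.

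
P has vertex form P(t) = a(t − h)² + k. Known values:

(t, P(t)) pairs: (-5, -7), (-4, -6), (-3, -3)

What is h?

-5

First differences 1, 3; second difference 2 = 2a, so a = 1.
Expanding, the t-coefficient is −2ah = -2h; matching it to the data gives h = -5, and then k = -7.
So P(t) = 1(t + 5)² − 7.
Hence h = -5.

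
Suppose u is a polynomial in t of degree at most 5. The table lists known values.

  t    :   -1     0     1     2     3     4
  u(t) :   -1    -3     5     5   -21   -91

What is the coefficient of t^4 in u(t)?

First differences: -2, 8, 0, -26, -70. Second differences: 10, -8, -26, -44. Third differences: -18, -18, -18.
Level-3 differences are constant, so u has degree 3.
Fitting a degree-3 polynomial gives u(t) = -3t³ + 5t² + 6t - 3.
The coefficient of t^4 is 0.

0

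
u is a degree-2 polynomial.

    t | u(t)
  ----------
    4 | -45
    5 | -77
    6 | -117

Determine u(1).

3

Write u(t) = at² + bt + c; the 3 given values yield a linear system in the 3 coefficients.
Solving, u(t) = -4t² + 4t + 3.
Then u(1) = 3.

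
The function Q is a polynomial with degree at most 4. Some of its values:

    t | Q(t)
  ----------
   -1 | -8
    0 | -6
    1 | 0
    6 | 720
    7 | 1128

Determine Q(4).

Write Q(t) = at^4 + bt³ + ct² + dt + e; the 5 given values yield a linear system in the 5 coefficients.
Solving, the leading coefficient vanishes, and Q(t) = 3t³ + 2t² + t - 6.
Then Q(4) = 222.

222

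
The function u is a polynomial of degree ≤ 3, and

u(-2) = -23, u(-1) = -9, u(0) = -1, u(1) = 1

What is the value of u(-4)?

First differences: 14, 8, 2. Second differences: -6, -6.
Level-2 differences are constant, so u has degree 2.
Fitting a degree-2 polynomial gives u(x) = -3x² + 5x - 1.
Then u(-4) = -69.

-69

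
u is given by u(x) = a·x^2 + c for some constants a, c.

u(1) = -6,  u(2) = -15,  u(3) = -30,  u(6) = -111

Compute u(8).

-195

From u(1) = -6 and u(2) = -15: 1a + c = -6 and 4a + c = -15.
Subtracting: 3a = -9, so a = -3; then c = -6 − (-3)·1 = -3.
So u(x) = -3x² − 3, and u(8) = -195.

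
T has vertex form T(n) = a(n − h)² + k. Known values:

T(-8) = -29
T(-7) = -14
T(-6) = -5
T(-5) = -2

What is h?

First differences 15, 9, 3; second difference -6 = 2a, so a = -3.
Expanding, the n-coefficient is −2ah = 6h; matching it to the data gives h = -5, and then k = -2.
So T(n) = -3(n + 5)² − 2.
Hence h = -5.

-5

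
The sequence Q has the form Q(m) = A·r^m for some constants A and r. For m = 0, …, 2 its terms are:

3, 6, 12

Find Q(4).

Consecutive ratio: 6/3 = 2, and 12/6 = 2, so r = 2.
Then A·2^0 = 3 gives A = 3, and Q(m) = 3·2^m.
Q(4) = 3·2^4 = 48.

48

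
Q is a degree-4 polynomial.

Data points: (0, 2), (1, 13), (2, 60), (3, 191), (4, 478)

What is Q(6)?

Write Q(k) = ak^4 + bk³ + ck² + dk + e; the 5 given values yield a linear system in the 5 coefficients.
Solving, Q(k) = k^4 + 2k³ + 5k² + 3k + 2.
Then Q(6) = 1928.

1928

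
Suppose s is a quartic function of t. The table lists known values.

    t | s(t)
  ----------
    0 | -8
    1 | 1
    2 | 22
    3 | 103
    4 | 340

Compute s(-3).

277

Write s(t) = at^4 + bt³ + ct² + dt + e; the 5 given values yield a linear system in the 5 coefficients.
Solving, s(t) = 2t^4 - 4t³ + 4t² + 7t - 8.
Then s(-3) = 277.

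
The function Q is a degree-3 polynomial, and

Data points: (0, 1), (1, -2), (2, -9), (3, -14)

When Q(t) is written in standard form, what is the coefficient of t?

Write Q(t) = at³ + bt² + ct + d; the 4 given values yield a linear system in the 4 coefficients.
Solving, Q(t) = t³ - 5t² + t + 1.
The coefficient of t is 1.

1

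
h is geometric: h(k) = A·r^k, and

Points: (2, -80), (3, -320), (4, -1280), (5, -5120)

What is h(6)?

Consecutive ratio: -320/(-80) = 4, and -1280/(-320) = 4, so r = 4.
Then A·4^2 = -80 gives A = -5, and h(k) = -5·4^k.
h(6) = -5·4^6 = -20480.

-20480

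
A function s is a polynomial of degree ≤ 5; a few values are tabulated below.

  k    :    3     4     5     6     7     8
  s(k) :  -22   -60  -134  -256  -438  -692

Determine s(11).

Write s(k) = ak^5 + bk^4 + ck³ + dk² + ek + p; the 6 given values yield a linear system in the 6 coefficients.
Solving, the top 2 coefficients vanish, and s(k) = -2k³ + 6k² - 6k - 4.
Then s(11) = -2006.

-2006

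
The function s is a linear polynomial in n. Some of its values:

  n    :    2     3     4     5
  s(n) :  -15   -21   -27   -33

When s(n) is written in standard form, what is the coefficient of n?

Write s(n) = an + b; the 4 given values yield a linear system in the 2 coefficients.
Solving, s(n) = -6n - 3.
The coefficient of n is -6.

-6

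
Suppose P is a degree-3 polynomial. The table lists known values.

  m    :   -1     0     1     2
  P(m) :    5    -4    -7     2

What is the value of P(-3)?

Write P(m) = am³ + bm² + cm + d; the 4 given values yield a linear system in the 4 coefficients.
Solving, P(m) = m³ + 3m² - 7m - 4.
Then P(-3) = 17.

17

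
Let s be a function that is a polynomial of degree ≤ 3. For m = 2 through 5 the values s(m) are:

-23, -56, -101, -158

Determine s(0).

First differences: -33, -45, -57. Second differences: -12, -12.
Level-2 differences are constant, so s has degree 2.
Fitting a degree-2 polynomial gives s(m) = -6m² - 3m + 7.
Then s(0) = 7.

7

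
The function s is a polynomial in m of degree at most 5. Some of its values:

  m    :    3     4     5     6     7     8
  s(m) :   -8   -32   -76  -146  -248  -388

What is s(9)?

Write s(m) = am^5 + bm^4 + cm³ + dm² + em + p; the 6 given values yield a linear system in the 6 coefficients.
Solving, the top 2 coefficients vanish, and s(m) = -m³ + 2m² - m + 4.
Then s(9) = -572.

-572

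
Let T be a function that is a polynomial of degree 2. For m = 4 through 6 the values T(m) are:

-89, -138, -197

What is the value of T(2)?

Write T(m) = am² + bm + c; the 3 given values yield a linear system in the 3 coefficients.
Solving, T(m) = -5m² - 4m + 7.
Then T(2) = -21.

-21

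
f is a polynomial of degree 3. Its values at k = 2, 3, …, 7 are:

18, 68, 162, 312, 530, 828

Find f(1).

Write f(k) = ak³ + bk² + ck + d; the 6 given values yield a linear system in the 4 coefficients.
Solving, f(k) = 2k³ + 4k² - 8k + 2.
Then f(1) = 0.

0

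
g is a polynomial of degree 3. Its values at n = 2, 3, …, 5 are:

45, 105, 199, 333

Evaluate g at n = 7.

745

Write g(n) = an³ + bn² + cn + d; the 4 given values yield a linear system in the 4 coefficients.
Solving, g(n) = n³ + 8n² + n + 3.
Then g(7) = 745.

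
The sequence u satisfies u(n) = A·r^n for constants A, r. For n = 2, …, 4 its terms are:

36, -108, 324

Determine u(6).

Consecutive ratio: -108/36 = -3, and 324/(-108) = -3, so r = -3.
Then A·(-3)^2 = 36 gives A = 4, and u(n) = 4·(-3)^n.
u(6) = 4·(-3)^6 = 2916.

2916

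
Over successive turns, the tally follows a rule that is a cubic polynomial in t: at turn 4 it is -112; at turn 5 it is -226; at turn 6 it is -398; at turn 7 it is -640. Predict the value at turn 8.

Write the value at t as g(t).
Write g(t) = at³ + bt² + ct + d; the 4 given values yield a linear system in the 4 coefficients.
Solving, g(t) = -2t³ + t² - t + 4.
Then g(8) = -964.

-964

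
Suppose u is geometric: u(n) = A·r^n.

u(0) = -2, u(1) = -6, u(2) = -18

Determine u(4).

Consecutive ratio: -6/(-2) = 3, and -18/(-6) = 3, so r = 3.
Then A·3^0 = -2 gives A = -2, and u(n) = -2·3^n.
u(4) = -2·3^4 = -162.

-162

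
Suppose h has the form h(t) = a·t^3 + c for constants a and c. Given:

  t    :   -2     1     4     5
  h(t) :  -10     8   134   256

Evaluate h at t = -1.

4

From h(-2) = -10 and h(1) = 8: -8a + c = -10 and 1a + c = 8.
Subtracting: 9a = 18, so a = 2; then c = -10 − 2·(-8) = 6.
So h(t) = 2t³ + 6, and h(-1) = 4.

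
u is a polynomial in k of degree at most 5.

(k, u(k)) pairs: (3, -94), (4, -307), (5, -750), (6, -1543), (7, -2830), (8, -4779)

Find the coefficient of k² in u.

Write u(k) = ak^5 + bk^4 + ck³ + dk² + ek + p; the 6 given values yield a linear system in the 6 coefficients.
Solving, the leading coefficient vanishes, and u(k) = -k^4 - 2k³ + 6k² - 6k + 5.
The coefficient of k² is 6.

6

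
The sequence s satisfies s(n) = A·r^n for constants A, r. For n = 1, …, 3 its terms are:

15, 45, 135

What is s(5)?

1215

Consecutive ratio: 45/15 = 3, and 135/45 = 3, so r = 3.
Then A·3^1 = 15 gives A = 5, and s(n) = 5·3^n.
s(5) = 5·3^5 = 1215.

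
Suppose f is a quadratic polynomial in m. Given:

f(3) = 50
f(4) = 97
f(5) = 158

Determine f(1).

Write f(m) = am² + bm + c; the 3 given values yield a linear system in the 3 coefficients.
Solving, f(m) = 7m² - 2m - 7.
Then f(1) = -2.

-2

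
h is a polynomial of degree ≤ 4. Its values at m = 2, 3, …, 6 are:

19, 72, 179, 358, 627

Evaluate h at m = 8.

1507

First differences: 53, 107, 179, 269. Second differences: 54, 72, 90. Third differences: 18, 18.
Level-3 differences are constant, so h has degree 3.
Fitting a degree-3 polynomial gives h(m) = 3m³ - 4m + 3.
Then h(8) = 1507.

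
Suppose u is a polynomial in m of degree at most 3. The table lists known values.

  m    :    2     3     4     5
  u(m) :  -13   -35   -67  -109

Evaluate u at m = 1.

First differences: -22, -32, -42. Second differences: -10, -10.
Level-2 differences are constant, so u has degree 2.
Fitting a degree-2 polynomial gives u(m) = -5m² + 3m + 1.
Then u(1) = -1.

-1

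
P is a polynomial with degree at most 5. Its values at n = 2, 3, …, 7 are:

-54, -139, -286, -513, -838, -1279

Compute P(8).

Write P(n) = an^5 + bn^4 + cn³ + dn² + en + p; the 6 given values yield a linear system in the 6 coefficients.
Solving, the top 2 coefficients vanish, and P(n) = -3n³ - 4n² - 8n + 2.
Then P(8) = -1854.

-1854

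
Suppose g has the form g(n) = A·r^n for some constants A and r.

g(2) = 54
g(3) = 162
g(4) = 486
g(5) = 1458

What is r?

3

Consecutive ratio: 162/54 = 3, and 486/162 = 3, so r = 3.
Then A·3^2 = 54 gives A = 6, and g(n) = 6·3^n.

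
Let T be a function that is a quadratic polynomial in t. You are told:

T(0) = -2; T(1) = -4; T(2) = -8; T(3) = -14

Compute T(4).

First differences: -2, -4, -6. Second differences: -2, -2.
Level-2 differences are constant, so T has degree 2.
Fitting a degree-2 polynomial gives T(t) = -t² - t - 2.
Then T(4) = -22.

-22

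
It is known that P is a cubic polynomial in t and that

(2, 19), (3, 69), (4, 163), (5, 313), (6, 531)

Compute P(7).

829

First differences: 50, 94, 150, 218. Second differences: 44, 56, 68. Third differences: 12, 12.
Level-3 differences are constant, so P has degree 3.
Extending the table by one column gives the next first difference 298, so P(7) = 531 + 298 = 829.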